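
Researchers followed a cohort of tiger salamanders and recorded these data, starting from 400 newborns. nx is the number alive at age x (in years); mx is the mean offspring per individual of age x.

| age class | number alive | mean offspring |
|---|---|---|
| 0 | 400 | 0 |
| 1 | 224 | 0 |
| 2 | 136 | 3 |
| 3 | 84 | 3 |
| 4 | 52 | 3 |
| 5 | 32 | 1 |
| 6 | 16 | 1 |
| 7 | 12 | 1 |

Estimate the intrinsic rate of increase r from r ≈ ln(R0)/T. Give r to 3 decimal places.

lx = nx/n0 = nx/400: 1, 0.56, 0.34, 0.21, 0.13, 0.08, 0.04, 0.03
R0 = Σ lx·mx = 0 + 0 + 1.02 + 0.63 + 0.39 + 0.08 + 0.04 + 0.03 = 2.19
Σ x·lx·mx = 6.34; T = 6.34/2.19 = 2.89498…
r ≈ ln(R0)/T = ln(2.19)/2.89498… = 0.27078… → 0.271

0.271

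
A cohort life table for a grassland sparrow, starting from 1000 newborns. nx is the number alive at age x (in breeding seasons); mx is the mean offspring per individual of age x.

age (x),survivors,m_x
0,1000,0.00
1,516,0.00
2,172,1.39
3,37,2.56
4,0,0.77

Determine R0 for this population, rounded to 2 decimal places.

0.33

lx = nx/n0 = nx/1000: 1, 0.516, 0.172, 0.037, 0
lx·mx by age: 0, 0, 0.23908, 0.09472, 0
R0 = Σ lx·mx = 0.3338 → 0.33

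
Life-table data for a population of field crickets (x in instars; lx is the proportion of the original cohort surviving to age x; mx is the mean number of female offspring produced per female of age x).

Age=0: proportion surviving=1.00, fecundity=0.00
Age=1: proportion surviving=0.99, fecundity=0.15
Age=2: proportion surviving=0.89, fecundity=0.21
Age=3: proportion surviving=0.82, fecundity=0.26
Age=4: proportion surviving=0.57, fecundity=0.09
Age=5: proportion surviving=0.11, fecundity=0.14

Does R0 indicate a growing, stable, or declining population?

declining

R0 = Σ lx·mx = 0 + 0.1485 + 0.1869 + 0.2132 + 0.0513 + 0.0154 = 0.6153
R0 < 1, so the population is declining.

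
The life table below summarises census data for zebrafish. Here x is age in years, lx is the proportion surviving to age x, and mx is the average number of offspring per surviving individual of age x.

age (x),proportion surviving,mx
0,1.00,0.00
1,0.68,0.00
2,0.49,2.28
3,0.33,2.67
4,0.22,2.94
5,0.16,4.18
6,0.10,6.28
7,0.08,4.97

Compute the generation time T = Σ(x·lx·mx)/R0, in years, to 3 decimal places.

4.000

lx·mx: 0, 0, 1.1172, 0.8811, 0.6468, 0.6688, 0.628, 0.3976 → R0 = 4.3395
x·lx·mx: 0, 0, 2.2344, 2.6433, 2.5872, 3.344, 3.768, 2.7832 → Σ = 17.3601
T = 17.3601 / 4.3395 = 4.000484… → 4.000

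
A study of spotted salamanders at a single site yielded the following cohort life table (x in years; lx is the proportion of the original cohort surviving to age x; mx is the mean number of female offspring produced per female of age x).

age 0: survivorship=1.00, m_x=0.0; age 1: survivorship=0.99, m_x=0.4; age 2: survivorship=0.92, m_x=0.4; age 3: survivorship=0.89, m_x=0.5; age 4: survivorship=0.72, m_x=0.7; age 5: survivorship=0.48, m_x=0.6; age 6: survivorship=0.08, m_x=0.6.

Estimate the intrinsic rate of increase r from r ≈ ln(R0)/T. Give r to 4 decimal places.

R0 = Σ lx·mx = 0 + 0.396 + 0.368 + 0.445 + 0.504 + 0.288 + 0.048 = 2.049
Σ x·lx·mx = 6.211; T = 6.211/2.049 = 3.03123…
r ≈ ln(R0)/T = ln(2.049)/3.03123… = 0.236653… → 0.2367

0.2367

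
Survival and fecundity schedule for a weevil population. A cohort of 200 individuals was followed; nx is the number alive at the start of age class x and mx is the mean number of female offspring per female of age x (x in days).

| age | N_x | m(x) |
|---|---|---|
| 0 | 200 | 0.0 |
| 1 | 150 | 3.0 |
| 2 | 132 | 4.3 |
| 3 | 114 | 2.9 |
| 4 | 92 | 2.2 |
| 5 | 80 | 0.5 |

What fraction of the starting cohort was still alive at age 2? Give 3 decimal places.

l_2 = n_2/n_0 = 132/200 = 0.66 → 0.660

0.660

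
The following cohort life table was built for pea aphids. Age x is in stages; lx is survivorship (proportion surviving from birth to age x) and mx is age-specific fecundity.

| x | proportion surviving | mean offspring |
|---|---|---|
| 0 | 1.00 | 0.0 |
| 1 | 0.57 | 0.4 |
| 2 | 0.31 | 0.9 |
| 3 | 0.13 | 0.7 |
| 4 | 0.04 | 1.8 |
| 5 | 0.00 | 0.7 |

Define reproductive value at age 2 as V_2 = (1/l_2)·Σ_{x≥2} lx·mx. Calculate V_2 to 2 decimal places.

1.43

lx·mx for x ≥ 2: 0.279, 0.091, 0.072, 0 → sum = 0.442
V_2 = 0.442 / l_2 = 0.442 / 0.31 = 1.425806… → 1.43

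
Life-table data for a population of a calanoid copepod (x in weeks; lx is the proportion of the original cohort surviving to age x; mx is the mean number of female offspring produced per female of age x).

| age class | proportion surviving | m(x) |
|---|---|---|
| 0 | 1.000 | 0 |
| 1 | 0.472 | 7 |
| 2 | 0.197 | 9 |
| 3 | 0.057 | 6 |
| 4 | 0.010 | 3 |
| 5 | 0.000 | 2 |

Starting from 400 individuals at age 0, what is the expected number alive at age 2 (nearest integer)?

Expected survivors = N0 · l_2 = 400 × 0.197 = 78.8 → 79

79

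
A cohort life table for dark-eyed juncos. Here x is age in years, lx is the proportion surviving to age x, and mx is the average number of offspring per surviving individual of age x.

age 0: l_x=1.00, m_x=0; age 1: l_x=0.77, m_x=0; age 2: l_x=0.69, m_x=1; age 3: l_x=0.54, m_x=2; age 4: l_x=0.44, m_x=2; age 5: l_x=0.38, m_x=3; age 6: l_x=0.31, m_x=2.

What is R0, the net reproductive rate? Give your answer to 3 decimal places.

lx·mx by age: 0, 0, 0.69, 1.08, 0.88, 1.14, 0.62
R0 = Σ lx·mx = 4.41 → 4.410

4.410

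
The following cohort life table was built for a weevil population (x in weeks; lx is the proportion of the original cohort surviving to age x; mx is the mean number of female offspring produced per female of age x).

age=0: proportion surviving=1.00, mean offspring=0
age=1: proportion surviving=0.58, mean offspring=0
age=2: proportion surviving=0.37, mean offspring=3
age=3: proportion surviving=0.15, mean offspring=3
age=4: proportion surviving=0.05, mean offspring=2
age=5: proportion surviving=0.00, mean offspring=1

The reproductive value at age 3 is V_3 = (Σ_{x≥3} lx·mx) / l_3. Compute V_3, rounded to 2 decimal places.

3.67

lx·mx for x ≥ 3: 0.45, 0.1, 0 → sum = 0.55
V_3 = 0.55 / l_3 = 0.55 / 0.15 = 3.666667… → 3.67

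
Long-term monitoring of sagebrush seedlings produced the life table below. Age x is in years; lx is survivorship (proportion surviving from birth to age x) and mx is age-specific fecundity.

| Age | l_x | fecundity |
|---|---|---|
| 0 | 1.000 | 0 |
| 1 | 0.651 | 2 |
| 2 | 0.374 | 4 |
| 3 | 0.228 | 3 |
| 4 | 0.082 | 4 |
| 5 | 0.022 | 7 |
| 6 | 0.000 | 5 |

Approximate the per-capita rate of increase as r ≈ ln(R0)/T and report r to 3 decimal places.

R0 = Σ lx·mx = 0 + 1.302 + 1.496 + 0.684 + 0.328 + 0.154 + 0 = 3.964
Σ x·lx·mx = 8.428; T = 8.428/3.964 = 2.12614…
r ≈ ln(R0)/T = ln(3.964)/2.12614… = 0.64777… → 0.648

0.648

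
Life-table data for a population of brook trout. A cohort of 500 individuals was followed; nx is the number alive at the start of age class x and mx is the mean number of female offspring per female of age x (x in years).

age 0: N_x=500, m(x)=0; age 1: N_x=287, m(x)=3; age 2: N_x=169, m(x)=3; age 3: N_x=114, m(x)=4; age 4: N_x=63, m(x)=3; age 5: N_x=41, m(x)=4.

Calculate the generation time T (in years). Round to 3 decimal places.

2.214

lx = nx/n0 = nx/500: 1, 0.574, 0.338, 0.228, 0.126, 0.082
lx·mx: 0, 1.722, 1.014, 0.912, 0.378, 0.328 → R0 = 4.354
x·lx·mx: 0, 1.722, 2.028, 2.736, 1.512, 1.64 → Σ = 9.638
T = 9.638 / 4.354 = 2.213597… → 2.214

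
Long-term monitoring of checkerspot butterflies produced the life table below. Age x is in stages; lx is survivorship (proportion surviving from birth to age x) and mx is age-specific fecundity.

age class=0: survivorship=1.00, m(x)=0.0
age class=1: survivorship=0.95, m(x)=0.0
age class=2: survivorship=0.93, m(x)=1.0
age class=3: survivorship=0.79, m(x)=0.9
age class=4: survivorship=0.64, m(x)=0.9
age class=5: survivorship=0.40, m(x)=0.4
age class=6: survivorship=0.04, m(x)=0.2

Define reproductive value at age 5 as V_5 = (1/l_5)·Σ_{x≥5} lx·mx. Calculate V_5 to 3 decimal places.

0.420

lx·mx for x ≥ 5: 0.16, 0.008 → sum = 0.168
V_5 = 0.168 / l_5 = 0.168 / 0.4 = 0.42 → 0.420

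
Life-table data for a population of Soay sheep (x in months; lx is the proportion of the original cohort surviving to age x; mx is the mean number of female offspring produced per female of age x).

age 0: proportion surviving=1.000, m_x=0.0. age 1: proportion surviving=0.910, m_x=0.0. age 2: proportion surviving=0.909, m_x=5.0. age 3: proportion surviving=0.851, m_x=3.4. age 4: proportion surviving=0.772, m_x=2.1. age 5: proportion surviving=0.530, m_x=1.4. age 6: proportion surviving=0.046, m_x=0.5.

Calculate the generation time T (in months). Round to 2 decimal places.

2.86

lx·mx: 0, 0, 4.545, 2.8934, 1.6212, 0.742, 0.023 → R0 = 9.8246
x·lx·mx: 0, 0, 9.09, 8.6802, 6.4848, 3.71, 0.138 → Σ = 28.103
T = 28.103 / 9.8246 = 2.860473… → 2.86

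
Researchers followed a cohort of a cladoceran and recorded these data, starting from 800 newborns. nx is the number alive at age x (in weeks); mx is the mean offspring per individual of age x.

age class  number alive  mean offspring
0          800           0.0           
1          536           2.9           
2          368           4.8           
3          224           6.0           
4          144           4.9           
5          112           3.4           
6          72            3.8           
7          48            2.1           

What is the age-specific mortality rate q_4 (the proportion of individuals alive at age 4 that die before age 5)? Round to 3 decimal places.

0.222

lx = nx/n0 = nx/800: 1, 0.67, 0.46, 0.28, 0.18, 0.14, 0.09, 0.06
q_4 = (l_4 − l_5) / l_4 = (0.18 − 0.14) / 0.18
     = 0.04 / 0.18 = 0.222222… → 0.222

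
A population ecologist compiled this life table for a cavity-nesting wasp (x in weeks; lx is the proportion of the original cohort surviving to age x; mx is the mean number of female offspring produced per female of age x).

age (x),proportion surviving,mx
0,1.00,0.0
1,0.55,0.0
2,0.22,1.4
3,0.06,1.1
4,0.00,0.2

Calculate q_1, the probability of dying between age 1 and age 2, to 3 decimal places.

0.600

q_1 = (l_1 − l_2) / l_1 = (0.55 − 0.22) / 0.55
     = 0.33 / 0.55 = 0.6 → 0.600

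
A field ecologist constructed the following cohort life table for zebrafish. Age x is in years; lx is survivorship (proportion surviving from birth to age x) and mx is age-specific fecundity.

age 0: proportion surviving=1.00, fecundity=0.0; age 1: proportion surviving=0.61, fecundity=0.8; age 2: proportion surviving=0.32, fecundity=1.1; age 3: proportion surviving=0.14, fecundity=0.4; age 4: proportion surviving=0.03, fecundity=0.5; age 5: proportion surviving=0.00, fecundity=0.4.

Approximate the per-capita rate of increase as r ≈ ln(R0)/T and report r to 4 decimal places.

-0.0598

R0 = Σ lx·mx = 0 + 0.488 + 0.352 + 0.056 + 0.015 + 0 = 0.911
Σ x·lx·mx = 1.42; T = 1.42/0.911 = 1.55873…
r ≈ ln(R0)/T = ln(0.911)/1.55873… = -0.0598… → -0.0598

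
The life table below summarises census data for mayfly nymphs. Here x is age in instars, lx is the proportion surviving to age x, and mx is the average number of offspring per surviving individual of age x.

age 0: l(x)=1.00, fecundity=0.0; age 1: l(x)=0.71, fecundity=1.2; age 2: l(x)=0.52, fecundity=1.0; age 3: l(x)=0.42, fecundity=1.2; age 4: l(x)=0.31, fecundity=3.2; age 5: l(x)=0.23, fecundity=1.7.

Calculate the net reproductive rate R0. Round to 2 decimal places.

3.26

lx·mx by age: 0, 0.852, 0.52, 0.504, 0.992, 0.391
R0 = Σ lx·mx = 3.259 → 3.26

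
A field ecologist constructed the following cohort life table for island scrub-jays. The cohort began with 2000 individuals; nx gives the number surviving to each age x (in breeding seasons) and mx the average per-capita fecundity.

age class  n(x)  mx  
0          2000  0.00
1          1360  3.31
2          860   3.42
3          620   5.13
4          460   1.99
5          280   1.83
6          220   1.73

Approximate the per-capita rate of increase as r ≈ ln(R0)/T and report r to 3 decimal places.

lx = nx/n0 = nx/2000: 1, 0.68, 0.43, 0.31, 0.23, 0.14, 0.11
R0 = Σ lx·mx = 0 + 2.2508 + 1.4706 + 1.5903 + 0.4577 + 0.2562 + 0.1903 = 6.2159
Σ x·lx·mx = 14.2165; T = 14.2165/6.2159 = 2.28712…
r ≈ ln(R0)/T = ln(6.2159)/2.28712… = 0.79887… → 0.799

0.799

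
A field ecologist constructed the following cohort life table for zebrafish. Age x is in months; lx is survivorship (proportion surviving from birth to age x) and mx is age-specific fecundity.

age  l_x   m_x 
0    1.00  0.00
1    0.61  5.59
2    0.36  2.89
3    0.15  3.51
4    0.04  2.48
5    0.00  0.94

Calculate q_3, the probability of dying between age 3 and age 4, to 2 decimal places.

q_3 = (l_3 − l_4) / l_3 = (0.15 − 0.04) / 0.15
     = 0.11 / 0.15 = 0.733333… → 0.73

0.73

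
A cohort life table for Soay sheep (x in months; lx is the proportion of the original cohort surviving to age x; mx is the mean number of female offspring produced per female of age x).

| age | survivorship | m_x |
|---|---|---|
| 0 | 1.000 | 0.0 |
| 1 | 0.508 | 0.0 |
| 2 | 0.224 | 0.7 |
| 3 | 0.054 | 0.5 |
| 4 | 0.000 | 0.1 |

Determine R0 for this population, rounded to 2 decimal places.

0.18

lx·mx by age: 0, 0, 0.1568, 0.027, 0
R0 = Σ lx·mx = 0.1838 → 0.18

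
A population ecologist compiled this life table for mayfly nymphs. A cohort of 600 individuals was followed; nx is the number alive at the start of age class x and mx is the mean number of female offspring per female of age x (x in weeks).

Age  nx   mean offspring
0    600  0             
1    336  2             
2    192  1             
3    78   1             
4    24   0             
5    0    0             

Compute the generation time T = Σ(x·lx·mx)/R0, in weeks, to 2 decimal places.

lx = nx/n0 = nx/600: 1, 0.56, 0.32, 0.13, 0.04, 0
lx·mx: 0, 1.12, 0.32, 0.13, 0, 0 → R0 = 1.57
x·lx·mx: 0, 1.12, 0.64, 0.39, 0, 0 → Σ = 2.15
T = 2.15 / 1.57 = 1.369427… → 1.37

1.37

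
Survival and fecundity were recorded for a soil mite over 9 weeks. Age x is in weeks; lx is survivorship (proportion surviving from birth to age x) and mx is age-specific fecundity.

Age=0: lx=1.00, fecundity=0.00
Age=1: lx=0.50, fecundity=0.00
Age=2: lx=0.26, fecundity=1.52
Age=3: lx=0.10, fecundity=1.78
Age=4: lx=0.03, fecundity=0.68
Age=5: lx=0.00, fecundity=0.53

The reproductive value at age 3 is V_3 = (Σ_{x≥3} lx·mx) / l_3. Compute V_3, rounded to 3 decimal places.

lx·mx for x ≥ 3: 0.178, 0.0204, 0 → sum = 0.1984
V_3 = 0.1984 / l_3 = 0.1984 / 0.1 = 1.984 → 1.984

1.984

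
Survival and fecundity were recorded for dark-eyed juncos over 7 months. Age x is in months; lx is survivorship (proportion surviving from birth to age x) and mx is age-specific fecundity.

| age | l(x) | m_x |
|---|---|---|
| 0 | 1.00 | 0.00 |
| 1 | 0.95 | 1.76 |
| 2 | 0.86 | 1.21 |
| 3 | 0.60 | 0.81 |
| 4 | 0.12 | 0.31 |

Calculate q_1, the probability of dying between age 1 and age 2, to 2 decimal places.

q_1 = (l_1 − l_2) / l_1 = (0.95 − 0.86) / 0.95
     = 0.09 / 0.95 = 0.094737… → 0.09

0.09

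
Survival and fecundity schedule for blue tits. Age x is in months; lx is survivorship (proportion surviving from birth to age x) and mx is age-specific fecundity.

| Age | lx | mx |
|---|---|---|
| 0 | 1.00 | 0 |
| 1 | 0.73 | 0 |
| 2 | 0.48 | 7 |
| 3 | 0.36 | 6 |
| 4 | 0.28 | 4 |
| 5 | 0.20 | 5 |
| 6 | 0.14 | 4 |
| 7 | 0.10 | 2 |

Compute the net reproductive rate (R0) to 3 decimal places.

8.400

lx·mx by age: 0, 0, 3.36, 2.16, 1.12, 1, 0.56, 0.2
R0 = Σ lx·mx = 8.4 → 8.400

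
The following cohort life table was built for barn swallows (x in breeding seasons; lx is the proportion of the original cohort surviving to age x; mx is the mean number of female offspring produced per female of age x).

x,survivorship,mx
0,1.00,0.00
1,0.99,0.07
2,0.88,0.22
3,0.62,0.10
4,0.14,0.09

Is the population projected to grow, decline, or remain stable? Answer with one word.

R0 = Σ lx·mx = 0 + 0.0693 + 0.1936 + 0.062 + 0.0126 = 0.3375
R0 < 1, so the population is declining.

declining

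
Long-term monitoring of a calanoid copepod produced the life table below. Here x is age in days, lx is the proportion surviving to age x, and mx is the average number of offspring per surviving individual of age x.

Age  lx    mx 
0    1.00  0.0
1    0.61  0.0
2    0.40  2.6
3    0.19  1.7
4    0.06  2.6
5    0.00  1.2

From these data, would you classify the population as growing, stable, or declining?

growing

R0 = Σ lx·mx = 0 + 0 + 1.04 + 0.323 + 0.156 + 0 = 1.519
R0 > 1, so the population is growing.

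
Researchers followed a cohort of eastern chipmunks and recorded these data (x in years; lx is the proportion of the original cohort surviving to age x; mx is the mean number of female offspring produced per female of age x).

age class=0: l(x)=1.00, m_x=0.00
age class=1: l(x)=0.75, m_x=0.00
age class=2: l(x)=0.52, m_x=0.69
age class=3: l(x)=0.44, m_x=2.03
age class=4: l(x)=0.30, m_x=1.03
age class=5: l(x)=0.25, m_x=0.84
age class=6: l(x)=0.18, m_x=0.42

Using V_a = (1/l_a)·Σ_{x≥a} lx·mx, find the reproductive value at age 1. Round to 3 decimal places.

2.462

lx·mx for x ≥ 1: 0, 0.3588, 0.8932, 0.309, 0.21, 0.0756 → sum = 1.8466
V_1 = 1.8466 / l_1 = 1.8466 / 0.75 = 2.462133… → 2.462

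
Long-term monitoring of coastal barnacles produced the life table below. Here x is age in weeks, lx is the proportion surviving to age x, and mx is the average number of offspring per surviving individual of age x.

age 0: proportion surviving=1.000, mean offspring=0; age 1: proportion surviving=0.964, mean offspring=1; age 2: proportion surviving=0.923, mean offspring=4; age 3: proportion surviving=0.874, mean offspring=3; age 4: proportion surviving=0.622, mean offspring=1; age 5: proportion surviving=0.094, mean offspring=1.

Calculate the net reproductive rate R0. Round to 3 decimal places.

lx·mx by age: 0, 0.964, 3.692, 2.622, 0.622, 0.094
R0 = Σ lx·mx = 7.994 → 7.994

7.994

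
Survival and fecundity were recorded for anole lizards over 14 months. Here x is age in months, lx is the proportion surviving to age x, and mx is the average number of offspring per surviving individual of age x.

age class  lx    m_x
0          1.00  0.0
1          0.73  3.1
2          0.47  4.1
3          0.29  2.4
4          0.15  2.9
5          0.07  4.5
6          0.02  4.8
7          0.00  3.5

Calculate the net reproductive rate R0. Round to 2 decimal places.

lx·mx by age: 0, 2.263, 1.927, 0.696, 0.435, 0.315, 0.096, 0
R0 = Σ lx·mx = 5.732 → 5.73

5.73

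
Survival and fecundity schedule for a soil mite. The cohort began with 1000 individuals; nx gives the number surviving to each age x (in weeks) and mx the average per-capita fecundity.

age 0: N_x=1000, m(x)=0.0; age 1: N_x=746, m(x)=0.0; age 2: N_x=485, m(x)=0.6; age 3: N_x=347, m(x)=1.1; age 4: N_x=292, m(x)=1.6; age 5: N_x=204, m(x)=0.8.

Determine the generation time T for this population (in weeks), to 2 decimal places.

lx = nx/n0 = nx/1000: 1, 0.746, 0.485, 0.347, 0.292, 0.204
lx·mx: 0, 0, 0.291, 0.3817, 0.4672, 0.1632 → R0 = 1.3031
x·lx·mx: 0, 0, 0.582, 1.1451, 1.8688, 0.816 → Σ = 4.4119
T = 4.4119 / 1.3031 = 3.385696… → 3.39

3.39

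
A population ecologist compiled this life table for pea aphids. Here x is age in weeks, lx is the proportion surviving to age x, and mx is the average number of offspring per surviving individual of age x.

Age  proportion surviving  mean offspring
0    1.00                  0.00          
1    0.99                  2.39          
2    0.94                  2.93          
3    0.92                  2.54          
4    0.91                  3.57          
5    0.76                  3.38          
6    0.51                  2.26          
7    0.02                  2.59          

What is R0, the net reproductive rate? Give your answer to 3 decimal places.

14.479

lx·mx by age: 0, 2.3661, 2.7542, 2.3368, 3.2487, 2.5688, 1.1526, 0.0518
R0 = Σ lx·mx = 14.479 → 14.479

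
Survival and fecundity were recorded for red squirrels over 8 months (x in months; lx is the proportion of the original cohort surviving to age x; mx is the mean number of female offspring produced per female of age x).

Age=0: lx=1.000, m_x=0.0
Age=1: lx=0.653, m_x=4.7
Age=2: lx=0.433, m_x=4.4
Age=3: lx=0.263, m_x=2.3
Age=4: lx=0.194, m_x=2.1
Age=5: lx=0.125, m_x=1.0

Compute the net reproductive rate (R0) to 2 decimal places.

6.11

lx·mx by age: 0, 3.0691, 1.9052, 0.6049, 0.4074, 0.125
R0 = Σ lx·mx = 6.1116 → 6.11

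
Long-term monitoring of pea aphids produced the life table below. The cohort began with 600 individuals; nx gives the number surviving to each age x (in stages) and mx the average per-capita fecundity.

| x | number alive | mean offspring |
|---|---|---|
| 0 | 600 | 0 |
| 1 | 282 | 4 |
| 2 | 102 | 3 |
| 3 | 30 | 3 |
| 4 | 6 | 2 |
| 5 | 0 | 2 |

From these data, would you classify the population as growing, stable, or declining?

lx = nx/n0 = nx/600: 1, 0.47, 0.17, 0.05, 0.01, 0
R0 = Σ lx·mx = 0 + 1.88 + 0.51 + 0.15 + 0.02 + 0 = 2.56
R0 > 1, so the population is growing.

growing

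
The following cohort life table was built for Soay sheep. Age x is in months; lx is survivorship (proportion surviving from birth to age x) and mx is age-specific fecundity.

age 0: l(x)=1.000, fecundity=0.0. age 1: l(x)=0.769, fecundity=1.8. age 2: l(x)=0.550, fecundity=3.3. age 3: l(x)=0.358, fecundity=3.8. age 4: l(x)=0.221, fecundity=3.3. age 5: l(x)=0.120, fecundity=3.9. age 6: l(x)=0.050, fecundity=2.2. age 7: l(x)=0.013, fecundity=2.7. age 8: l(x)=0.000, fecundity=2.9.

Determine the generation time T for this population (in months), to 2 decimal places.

lx·mx: 0, 1.3842, 1.815, 1.3604, 0.7293, 0.468, 0.11, 0.0351, 0 → R0 = 5.902
x·lx·mx: 0, 1.3842, 3.63, 4.0812, 2.9172, 2.34, 0.66, 0.2457, 0 → Σ = 15.2583
T = 15.2583 / 5.902 = 2.585276… → 2.59

2.59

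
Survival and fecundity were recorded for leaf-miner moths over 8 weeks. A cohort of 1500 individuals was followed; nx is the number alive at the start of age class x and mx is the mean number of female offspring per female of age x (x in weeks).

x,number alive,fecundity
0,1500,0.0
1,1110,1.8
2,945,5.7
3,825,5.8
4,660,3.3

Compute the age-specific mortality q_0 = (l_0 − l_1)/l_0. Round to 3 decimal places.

lx = nx/n0 = nx/1500: 1, 0.74, 0.63, 0.55, 0.44
q_0 = (l_0 − l_1) / l_0 = (1 − 0.74) / 1
     = 0.26 / 1 = 0.26 → 0.260

0.260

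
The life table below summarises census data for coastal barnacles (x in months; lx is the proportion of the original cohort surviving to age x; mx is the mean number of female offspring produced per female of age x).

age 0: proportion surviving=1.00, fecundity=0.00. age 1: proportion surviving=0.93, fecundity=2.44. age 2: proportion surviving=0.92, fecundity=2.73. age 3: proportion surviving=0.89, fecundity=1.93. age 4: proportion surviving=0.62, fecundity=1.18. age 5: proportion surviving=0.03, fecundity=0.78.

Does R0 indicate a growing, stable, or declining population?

growing

R0 = Σ lx·mx = 0 + 2.2692 + 2.5116 + 1.7177 + 0.7316 + 0.0234 = 7.2535
R0 > 1, so the population is growing.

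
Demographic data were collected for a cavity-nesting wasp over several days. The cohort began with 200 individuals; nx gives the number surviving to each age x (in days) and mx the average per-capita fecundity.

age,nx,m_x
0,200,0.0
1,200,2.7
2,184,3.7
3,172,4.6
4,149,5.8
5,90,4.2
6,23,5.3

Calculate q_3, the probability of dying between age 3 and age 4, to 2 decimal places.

lx = nx/n0 = nx/200: 1, 1, 0.92, 0.86, 0.745, 0.45, 0.115
q_3 = (l_3 − l_4) / l_3 = (0.86 − 0.745) / 0.86
     = 0.115 / 0.86 = 0.133721… → 0.13

0.13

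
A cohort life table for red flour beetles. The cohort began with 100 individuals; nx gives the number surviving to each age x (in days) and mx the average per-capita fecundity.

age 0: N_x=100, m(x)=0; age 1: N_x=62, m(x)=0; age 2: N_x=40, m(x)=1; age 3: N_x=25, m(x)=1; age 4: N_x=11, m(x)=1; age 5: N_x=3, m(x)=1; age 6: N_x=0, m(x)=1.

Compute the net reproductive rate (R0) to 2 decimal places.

lx = nx/n0 = nx/100: 1, 0.62, 0.4, 0.25, 0.11, 0.03, 0
lx·mx by age: 0, 0, 0.4, 0.25, 0.11, 0.03, 0
R0 = Σ lx·mx = 0.79 → 0.79

0.79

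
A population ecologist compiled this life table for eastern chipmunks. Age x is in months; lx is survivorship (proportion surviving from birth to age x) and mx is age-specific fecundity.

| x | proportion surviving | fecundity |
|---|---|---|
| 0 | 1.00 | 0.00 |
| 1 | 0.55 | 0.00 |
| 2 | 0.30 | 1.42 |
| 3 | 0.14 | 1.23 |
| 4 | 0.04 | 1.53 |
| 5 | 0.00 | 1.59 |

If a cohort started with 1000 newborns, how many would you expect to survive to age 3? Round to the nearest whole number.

Expected survivors = N0 · l_3 = 1000 × 0.14 = 140 → 140

140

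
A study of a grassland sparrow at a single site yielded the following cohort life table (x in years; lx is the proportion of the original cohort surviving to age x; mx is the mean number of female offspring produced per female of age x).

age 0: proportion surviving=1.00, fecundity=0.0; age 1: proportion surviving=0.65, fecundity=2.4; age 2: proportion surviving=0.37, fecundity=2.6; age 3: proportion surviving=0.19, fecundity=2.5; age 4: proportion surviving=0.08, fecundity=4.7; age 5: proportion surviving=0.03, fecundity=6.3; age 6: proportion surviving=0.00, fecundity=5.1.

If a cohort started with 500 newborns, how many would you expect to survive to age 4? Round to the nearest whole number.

Expected survivors = N0 · l_4 = 500 × 0.08 = 40 → 40

40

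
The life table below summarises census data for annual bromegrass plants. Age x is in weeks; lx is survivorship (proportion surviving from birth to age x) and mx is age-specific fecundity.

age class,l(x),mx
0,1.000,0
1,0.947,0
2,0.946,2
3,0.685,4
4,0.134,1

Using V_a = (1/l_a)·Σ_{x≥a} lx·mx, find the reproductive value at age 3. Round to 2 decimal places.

lx·mx for x ≥ 3: 2.74, 0.134 → sum = 2.874
V_3 = 2.874 / l_3 = 2.874 / 0.685 = 4.19562… → 4.20

4.20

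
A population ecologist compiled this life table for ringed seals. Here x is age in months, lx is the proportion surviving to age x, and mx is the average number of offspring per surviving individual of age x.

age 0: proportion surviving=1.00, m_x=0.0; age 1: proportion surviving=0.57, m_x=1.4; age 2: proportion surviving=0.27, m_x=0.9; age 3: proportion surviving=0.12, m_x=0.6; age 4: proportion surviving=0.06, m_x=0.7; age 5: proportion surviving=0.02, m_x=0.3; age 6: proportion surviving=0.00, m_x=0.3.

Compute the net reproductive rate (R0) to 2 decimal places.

1.16

lx·mx by age: 0, 0.798, 0.243, 0.072, 0.042, 0.006, 0
R0 = Σ lx·mx = 1.161 → 1.16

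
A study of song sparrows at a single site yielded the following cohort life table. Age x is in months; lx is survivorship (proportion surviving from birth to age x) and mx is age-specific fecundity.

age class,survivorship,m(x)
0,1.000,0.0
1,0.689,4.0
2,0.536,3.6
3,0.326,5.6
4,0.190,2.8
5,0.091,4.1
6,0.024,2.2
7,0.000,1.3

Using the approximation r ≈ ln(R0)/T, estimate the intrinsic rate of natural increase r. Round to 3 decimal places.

0.916

R0 = Σ lx·mx = 0 + 2.756 + 1.9296 + 1.8256 + 0.532 + 0.3731 + 0.0528 + 0 = 7.4691
Σ x·lx·mx = 16.4023; T = 16.4023/7.4691 = 2.19602…
r ≈ ln(R0)/T = ln(7.4691)/2.19602… = 0.91564… → 0.916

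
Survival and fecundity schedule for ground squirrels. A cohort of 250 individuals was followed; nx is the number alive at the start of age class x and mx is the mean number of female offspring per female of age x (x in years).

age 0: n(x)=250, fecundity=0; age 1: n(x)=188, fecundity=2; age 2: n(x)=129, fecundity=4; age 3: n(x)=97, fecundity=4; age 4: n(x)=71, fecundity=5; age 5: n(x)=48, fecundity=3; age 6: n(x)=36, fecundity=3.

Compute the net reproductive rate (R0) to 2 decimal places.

7.55

lx = nx/n0 = nx/250: 1, 0.752, 0.516, 0.388, 0.284, 0.192, 0.144
lx·mx by age: 0, 1.504, 2.064, 1.552, 1.42, 0.576, 0.432
R0 = Σ lx·mx = 7.548 → 7.55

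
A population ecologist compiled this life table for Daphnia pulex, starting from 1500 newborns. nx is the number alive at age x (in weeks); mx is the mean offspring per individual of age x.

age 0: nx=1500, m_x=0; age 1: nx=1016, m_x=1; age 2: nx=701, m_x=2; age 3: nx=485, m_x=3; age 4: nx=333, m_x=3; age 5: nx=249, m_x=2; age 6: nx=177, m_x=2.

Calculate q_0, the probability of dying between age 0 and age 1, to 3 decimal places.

lx = nx/n0 = nx/1500: 1, 0.67733…, 0.46733…, 0.32333…, 0.222, 0.166, 0.118
q_0 = (l_0 − l_1) / l_0 = (1 − 0.677333…) / 1
     = 0.322667… / 1 = 0.322667… → 0.323

0.323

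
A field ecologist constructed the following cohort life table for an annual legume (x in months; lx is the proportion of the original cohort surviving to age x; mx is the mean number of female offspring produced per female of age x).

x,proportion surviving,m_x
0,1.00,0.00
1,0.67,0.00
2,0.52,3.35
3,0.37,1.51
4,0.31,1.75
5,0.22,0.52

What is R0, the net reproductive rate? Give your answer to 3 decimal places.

2.958

lx·mx by age: 0, 0, 1.742, 0.5587, 0.5425, 0.1144
R0 = Σ lx·mx = 2.9576 → 2.958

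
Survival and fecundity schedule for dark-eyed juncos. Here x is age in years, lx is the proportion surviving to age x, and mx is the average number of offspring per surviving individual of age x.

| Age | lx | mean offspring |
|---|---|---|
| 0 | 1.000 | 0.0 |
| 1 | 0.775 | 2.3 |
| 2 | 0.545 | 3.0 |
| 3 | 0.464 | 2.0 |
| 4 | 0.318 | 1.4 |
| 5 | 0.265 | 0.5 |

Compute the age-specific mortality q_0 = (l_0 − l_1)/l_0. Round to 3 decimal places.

0.225

q_0 = (l_0 − l_1) / l_0 = (1 − 0.775) / 1
     = 0.225 / 1 = 0.225 → 0.225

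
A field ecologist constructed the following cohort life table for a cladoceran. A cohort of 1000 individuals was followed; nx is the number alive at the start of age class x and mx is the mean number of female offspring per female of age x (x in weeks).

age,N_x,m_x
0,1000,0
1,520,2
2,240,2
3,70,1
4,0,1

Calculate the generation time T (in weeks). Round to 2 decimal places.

1.39

lx = nx/n0 = nx/1000: 1, 0.52, 0.24, 0.07, 0
lx·mx: 0, 1.04, 0.48, 0.07, 0 → R0 = 1.59
x·lx·mx: 0, 1.04, 0.96, 0.21, 0 → Σ = 2.21
T = 2.21 / 1.59 = 1.389937… → 1.39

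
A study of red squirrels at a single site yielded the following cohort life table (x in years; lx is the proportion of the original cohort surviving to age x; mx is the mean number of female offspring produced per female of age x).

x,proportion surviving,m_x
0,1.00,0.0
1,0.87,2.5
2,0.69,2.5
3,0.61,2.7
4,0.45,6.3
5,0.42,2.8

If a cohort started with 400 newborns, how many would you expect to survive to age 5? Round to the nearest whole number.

Expected survivors = N0 · l_5 = 400 × 0.42 = 168 → 168

168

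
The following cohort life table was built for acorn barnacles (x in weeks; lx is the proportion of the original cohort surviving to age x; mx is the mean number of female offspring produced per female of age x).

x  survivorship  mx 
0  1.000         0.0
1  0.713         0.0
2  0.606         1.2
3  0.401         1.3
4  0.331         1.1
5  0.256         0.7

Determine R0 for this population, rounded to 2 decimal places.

lx·mx by age: 0, 0, 0.7272, 0.5213, 0.3641, 0.1792
R0 = Σ lx·mx = 1.7918 → 1.79

1.79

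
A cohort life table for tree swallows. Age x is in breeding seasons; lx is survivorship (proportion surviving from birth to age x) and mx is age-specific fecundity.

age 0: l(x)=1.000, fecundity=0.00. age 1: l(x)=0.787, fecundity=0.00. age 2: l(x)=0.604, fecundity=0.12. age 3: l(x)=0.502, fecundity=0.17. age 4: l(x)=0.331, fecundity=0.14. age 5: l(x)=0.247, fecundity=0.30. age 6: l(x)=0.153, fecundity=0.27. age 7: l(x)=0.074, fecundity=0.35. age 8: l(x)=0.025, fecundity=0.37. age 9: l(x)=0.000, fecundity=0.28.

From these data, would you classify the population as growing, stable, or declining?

declining

R0 = Σ lx·mx = 0 + 0 + 0.07248 + 0.08534 + 0.04634 + 0.0741 + 0.04131 + 0.0259 + 0.00925 + 0 = 0.35472
R0 < 1, so the population is declining.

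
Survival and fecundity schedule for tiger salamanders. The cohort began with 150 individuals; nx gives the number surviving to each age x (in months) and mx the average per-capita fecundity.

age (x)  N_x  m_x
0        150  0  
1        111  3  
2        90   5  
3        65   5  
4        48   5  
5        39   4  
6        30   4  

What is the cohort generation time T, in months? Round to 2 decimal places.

2.87

lx = nx/n0 = nx/150: 1, 0.74, 0.6, 0.43333…, 0.32, 0.26, 0.2
lx·mx: 0, 2.22, 3, 2.166667…, 1.6, 1.04, 0.8 → R0 = 10.826667…
x·lx·mx: 0, 2.22, 6, 6.5…, 6.4, 5.2, 4.8 → Σ = 31.12…
T = 31.12… / 10.826667… = 2.874384… → 2.87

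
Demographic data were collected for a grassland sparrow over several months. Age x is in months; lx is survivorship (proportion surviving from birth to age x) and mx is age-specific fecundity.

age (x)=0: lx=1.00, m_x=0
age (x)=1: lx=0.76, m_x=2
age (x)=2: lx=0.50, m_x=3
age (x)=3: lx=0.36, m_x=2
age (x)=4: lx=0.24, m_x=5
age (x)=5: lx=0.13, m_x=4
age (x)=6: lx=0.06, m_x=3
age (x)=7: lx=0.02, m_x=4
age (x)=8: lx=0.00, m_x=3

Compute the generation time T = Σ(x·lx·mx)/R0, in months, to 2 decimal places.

lx·mx: 0, 1.52, 1.5, 0.72, 1.2, 0.52, 0.18, 0.08, 0 → R0 = 5.72
x·lx·mx: 0, 1.52, 3, 2.16, 4.8, 2.6, 1.08, 0.56, 0 → Σ = 15.72
T = 15.72 / 5.72 = 2.748252… → 2.75

2.75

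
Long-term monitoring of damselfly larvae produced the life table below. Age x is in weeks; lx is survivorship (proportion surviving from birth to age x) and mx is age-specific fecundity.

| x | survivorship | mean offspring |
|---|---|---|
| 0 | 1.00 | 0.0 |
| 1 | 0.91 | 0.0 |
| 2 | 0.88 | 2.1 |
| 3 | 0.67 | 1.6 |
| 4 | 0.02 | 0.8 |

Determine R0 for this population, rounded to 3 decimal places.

lx·mx by age: 0, 0, 1.848, 1.072, 0.016
R0 = Σ lx·mx = 2.936 → 2.936

2.936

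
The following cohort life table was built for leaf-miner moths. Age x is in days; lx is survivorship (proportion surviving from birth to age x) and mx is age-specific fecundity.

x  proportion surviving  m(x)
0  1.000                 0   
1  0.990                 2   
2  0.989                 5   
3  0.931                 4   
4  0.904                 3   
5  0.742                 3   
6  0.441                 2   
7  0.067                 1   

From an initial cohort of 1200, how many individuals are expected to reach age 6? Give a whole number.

529

Expected survivors = N0 · l_6 = 1200 × 0.441 = 529.2 → 529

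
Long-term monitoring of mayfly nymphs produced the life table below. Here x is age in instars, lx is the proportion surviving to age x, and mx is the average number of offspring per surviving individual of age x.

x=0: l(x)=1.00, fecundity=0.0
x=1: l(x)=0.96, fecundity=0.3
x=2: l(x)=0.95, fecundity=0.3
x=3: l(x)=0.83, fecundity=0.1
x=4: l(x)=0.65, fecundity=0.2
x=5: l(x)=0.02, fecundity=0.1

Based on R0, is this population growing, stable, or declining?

declining

R0 = Σ lx·mx = 0 + 0.288 + 0.285 + 0.083 + 0.13 + 0.002 = 0.788
R0 < 1, so the population is declining.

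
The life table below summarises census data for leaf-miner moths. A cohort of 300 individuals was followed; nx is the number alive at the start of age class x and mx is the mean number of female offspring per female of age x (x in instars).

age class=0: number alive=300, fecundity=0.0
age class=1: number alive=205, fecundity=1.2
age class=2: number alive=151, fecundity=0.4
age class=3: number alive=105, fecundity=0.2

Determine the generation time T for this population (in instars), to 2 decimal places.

1.31

lx = nx/n0 = nx/300: 1, 0.68333…, 0.50333…, 0.35
lx·mx: 0, 0.82…, 0.201333…, 0.07 → R0 = 1.091333…
x·lx·mx: 0, 0.82…, 0.402667…, 0.21 → Σ = 1.432667…
T = 1.432667… / 1.091333… = 1.312767… → 1.31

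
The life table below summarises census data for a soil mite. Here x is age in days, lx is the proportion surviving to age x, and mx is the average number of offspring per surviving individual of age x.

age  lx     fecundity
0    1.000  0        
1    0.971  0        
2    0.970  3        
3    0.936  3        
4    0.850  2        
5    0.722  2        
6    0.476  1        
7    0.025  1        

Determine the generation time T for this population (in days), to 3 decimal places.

3.342

lx·mx: 0, 0, 2.91, 2.808, 1.7, 1.444, 0.476, 0.025 → R0 = 9.363
x·lx·mx: 0, 0, 5.82, 8.424, 6.8, 7.22, 2.856, 0.175 → Σ = 31.295
T = 31.295 / 9.363 = 3.342412… → 3.342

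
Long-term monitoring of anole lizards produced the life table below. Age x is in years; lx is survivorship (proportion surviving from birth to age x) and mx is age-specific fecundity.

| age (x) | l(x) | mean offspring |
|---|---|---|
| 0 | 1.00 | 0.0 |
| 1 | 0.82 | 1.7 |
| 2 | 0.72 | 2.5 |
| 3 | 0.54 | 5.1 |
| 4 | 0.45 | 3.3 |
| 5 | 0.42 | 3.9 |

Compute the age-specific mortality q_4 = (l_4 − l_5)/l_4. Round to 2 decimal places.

0.07

q_4 = (l_4 − l_5) / l_4 = (0.45 − 0.42) / 0.45
     = 0.03 / 0.45 = 0.066667… → 0.07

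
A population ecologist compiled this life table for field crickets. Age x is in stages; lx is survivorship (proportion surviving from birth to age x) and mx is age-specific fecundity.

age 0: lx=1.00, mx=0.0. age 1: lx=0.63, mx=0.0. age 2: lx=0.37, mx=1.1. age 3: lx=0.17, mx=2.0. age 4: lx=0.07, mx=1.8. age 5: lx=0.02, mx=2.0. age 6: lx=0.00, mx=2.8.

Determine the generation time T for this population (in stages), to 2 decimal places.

lx·mx: 0, 0, 0.407, 0.34, 0.126, 0.04, 0 → R0 = 0.913
x·lx·mx: 0, 0, 0.814, 1.02, 0.504, 0.2, 0 → Σ = 2.538
T = 2.538 / 0.913 = 2.779847… → 2.78

2.78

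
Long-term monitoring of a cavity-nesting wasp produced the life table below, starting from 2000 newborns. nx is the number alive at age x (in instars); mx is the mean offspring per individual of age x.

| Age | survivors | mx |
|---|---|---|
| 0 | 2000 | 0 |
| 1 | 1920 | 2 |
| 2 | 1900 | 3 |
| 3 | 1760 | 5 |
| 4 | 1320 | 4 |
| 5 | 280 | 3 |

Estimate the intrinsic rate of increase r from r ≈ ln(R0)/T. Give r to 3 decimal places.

lx = nx/n0 = nx/2000: 1, 0.96, 0.95, 0.88, 0.66, 0.14
R0 = Σ lx·mx = 0 + 1.92 + 2.85 + 4.4 + 2.64 + 0.42 = 12.23
Σ x·lx·mx = 33.48; T = 33.48/12.23 = 2.73753…
r ≈ ln(R0)/T = ln(12.23)/2.73753… = 0.91465… → 0.915

0.915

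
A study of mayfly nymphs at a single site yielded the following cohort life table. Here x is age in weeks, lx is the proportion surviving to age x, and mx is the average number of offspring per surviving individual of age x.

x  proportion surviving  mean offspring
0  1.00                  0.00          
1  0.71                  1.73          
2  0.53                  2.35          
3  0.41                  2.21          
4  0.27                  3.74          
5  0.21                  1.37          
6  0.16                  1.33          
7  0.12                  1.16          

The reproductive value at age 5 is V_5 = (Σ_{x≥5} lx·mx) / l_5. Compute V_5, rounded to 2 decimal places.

3.05

lx·mx for x ≥ 5: 0.2877, 0.2128, 0.1392 → sum = 0.6397
V_5 = 0.6397 / l_5 = 0.6397 / 0.21 = 3.04619… → 3.05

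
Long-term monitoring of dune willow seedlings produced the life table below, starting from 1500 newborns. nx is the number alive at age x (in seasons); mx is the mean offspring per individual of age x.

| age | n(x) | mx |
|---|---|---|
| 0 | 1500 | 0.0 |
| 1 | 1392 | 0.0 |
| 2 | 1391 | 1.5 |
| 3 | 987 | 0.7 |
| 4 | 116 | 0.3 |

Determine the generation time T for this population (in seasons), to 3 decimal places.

2.270

lx = nx/n0 = nx/1500: 1, 0.928, 0.92733…, 0.658, 0.07733…
lx·mx: 0, 0, 1.391…, 0.4606, 0.0232… → R0 = 1.8748…
x·lx·mx: 0, 0, 2.782…, 1.3818, 0.0928… → Σ = 4.2566…
T = 4.2566… / 1.8748… = 2.270429… → 2.270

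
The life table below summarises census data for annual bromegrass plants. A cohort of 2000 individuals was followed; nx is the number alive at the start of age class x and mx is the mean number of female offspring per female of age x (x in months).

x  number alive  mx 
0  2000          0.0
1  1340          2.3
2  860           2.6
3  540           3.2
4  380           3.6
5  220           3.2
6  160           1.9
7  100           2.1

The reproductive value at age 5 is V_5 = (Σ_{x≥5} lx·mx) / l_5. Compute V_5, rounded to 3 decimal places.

lx = nx/n0 = nx/2000: 1, 0.67, 0.43, 0.27, 0.19, 0.11, 0.08, 0.05
lx·mx for x ≥ 5: 0.352, 0.152, 0.105 → sum = 0.609
V_5 = 0.609 / l_5 = 0.609 / 0.11 = 5.536364… → 5.536

5.536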